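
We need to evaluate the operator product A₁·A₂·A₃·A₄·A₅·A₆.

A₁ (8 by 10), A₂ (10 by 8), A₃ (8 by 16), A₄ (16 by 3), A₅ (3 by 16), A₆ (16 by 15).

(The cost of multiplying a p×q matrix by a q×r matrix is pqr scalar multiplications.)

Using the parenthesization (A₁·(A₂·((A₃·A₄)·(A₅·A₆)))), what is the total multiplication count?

(A₃·A₄): 8×16 by 16×3 → 8×3, cost 8·16·3 = 384
(A₅·A₆): 3×16 by 16×15 → 3×15, cost 3·16·15 = 720
((A₃·A₄)·(A₅·A₆)): 8×3 by 3×15 → 8×15, cost 8·3·15 = 360; cumulative 1464
(A₂·((A₃·A₄)·(A₅·A₆))): 10×8 by 8×15 → 10×15, cost 10·8·15 = 1200; cumulative 2664
(A₁·(A₂·((A₃·A₄)·(A₅·A₆)))): 8×10 by 10×15 → 8×15, cost 8·10·15 = 1200; cumulative 3864
Total: 3864 scalar multiplications.

3864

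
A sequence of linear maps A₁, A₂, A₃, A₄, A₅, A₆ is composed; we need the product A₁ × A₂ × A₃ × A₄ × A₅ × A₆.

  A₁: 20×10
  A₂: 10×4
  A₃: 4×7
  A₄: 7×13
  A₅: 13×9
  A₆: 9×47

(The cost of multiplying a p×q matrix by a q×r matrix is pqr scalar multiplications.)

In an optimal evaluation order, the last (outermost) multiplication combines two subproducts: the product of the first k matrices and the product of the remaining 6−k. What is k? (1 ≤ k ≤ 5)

Adjacent pairs: A₁A₂ = 20·10·4 = 800; A₂A₃ = 10·4·7 = 280; A₃A₄ = 4·7·13 = 364; A₄A₅ = 7·13·9 = 819; A₅A₆ = 13·9·47 = 5499.
Length 3: A₁..A₃: k=1: 0+280+20·10·7=1680; k=2: 800+0+20·4·7=1360 → min 1360 | A₂..A₄: k=2: 0+364+10·4·13=884; k=3: 280+0+10·7·13=1190 → min 884 | A₃..A₅: k=3: 0+819+4·7·9=1071; k=4: 364+0+4·13·9=832 → min 832 | A₄..A₆: k=4: 0+5499+7·13·47=9776; k=5: 819+0+7·9·47=3780 → min 3780.
Length 4: A₁..A₄: k=1: 0+884+20·10·13=3484; k=2: 800+364+20·4·13=2204; k=3: 1360+0+20·7·13=3180 → min 2204 | A₂..A₅: k=2: 0+832+10·4·9=1192; k=3: 280+819+10·7·9=1729; k=4: 884+0+10·13·9=2054 → min 1192 | A₃..A₆: k=3: 0+3780+4·7·47=5096; k=4: 364+5499+4·13·47=8307; k=5: 832+0+4·9·47=2524 → min 2524.
Length 5: A₁..A₅: k=1: 0+1192+20·10·9=2992; k=2: 800+832+20·4·9=2352; k=3: 1360+819+20·7·9=3439; k=4: 2204+0+20·13·9=4544 → min 2352 | A₂..A₆: k=2: 0+2524+10·4·47=4404; k=3: 280+3780+10·7·47=7350; k=4: 884+5499+10·13·47=12493; k=5: 1192+0+10·9·47=5422 → min 4404.
Top-level splits: k=1: (A₁..A₁)·(A₂..A₆) → 0+4404+20·10·47 = 13804; k=2: (A₁..A₂)·(A₃..A₆) → 800+2524+20·4·47 = 7084; k=3: (A₁..A₃)·(A₄..A₆) → 1360+3780+20·7·47 = 11720; k=4: (A₁..A₄)·(A₅..A₆) → 2204+5499+20·13·47 = 19923; k=5: (A₁..A₅)·(A₆..A₆) → 2352+0+20·9·47 = 10812.
Best split is after A₂, i.e. k = 2.

2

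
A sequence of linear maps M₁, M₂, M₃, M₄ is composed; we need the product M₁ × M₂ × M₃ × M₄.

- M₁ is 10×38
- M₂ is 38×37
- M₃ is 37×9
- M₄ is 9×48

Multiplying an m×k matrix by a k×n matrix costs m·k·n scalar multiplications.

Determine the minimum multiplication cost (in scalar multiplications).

20394

Adjacent pairs: M₁M₂ = 10·38·37 = 14060; M₂M₃ = 38·37·9 = 12654; M₃M₄ = 37·9·48 = 15984.
Length 3: M₁..M₃: k=1: 0+12654+10·38·9=16074; k=2: 14060+0+10·37·9=17390 → min 16074 | M₂..M₄: k=2: 0+15984+38·37·48=83472; k=3: 12654+0+38·9·48=29070 → min 29070.
Length 4: M₁..M₄: k=1: 0+29070+10·38·48=47310; k=2: 14060+15984+10·37·48=47804; k=3: 16074+0+10·9·48=20394 → min 20394.
Optimal order: ((M₁ × (M₂ × M₃)) × M₄) with cost 20394.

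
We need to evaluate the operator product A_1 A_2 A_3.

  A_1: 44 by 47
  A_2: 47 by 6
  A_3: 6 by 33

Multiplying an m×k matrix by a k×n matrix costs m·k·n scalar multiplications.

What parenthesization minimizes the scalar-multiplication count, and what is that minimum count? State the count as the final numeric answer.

21120

(A_1 (A_2 A_3)): cost 77550.
((A_1 A_2) A_3): cost 21120.
Optimal: ((A_1 A_2) A_3) with cost 21120.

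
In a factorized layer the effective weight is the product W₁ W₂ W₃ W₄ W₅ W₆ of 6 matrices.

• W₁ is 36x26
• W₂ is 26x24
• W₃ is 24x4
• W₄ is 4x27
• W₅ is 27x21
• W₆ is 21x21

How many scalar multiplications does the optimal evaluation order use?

Adjacent pairs: W₁W₂ = 36·26·24 = 22464; W₂W₃ = 26·24·4 = 2496; W₃W₄ = 24·4·27 = 2592; W₄W₅ = 4·27·21 = 2268; W₅W₆ = 27·21·21 = 11907.
Length 3: W₁..W₃: k=1: 0+2496+36·26·4=6240; k=2: 22464+0+36·24·4=25920 → min 6240 | W₂..W₄: k=2: 0+2592+26·24·27=19440; k=3: 2496+0+26·4·27=5304 → min 5304 | W₃..W₅: k=3: 0+2268+24·4·21=4284; k=4: 2592+0+24·27·21=16200 → min 4284 | W₄..W₆: k=4: 0+11907+4·27·21=14175; k=5: 2268+0+4·21·21=4032 → min 4032.
Length 4: W₁..W₄: k=1: 0+5304+36·26·27=30576; k=2: 22464+2592+36·24·27=48384; k=3: 6240+0+36·4·27=10128 → min 10128 | W₂..W₅: k=2: 0+4284+26·24·21=17388; k=3: 2496+2268+26·4·21=6948; k=4: 5304+0+26·27·21=20046 → min 6948 | W₃..W₆: k=3: 0+4032+24·4·21=6048; k=4: 2592+11907+24·27·21=28107; k=5: 4284+0+24·21·21=14868 → min 6048.
Length 5: W₁..W₅: k=1: 0+6948+36·26·21=26604; k=2: 22464+4284+36·24·21=44892; k=3: 6240+2268+36·4·21=11532; k=4: 10128+0+36·27·21=30540 → min 11532 | W₂..W₆: k=2: 0+6048+26·24·21=19152; k=3: 2496+4032+26·4·21=8712; k=4: 5304+11907+26·27·21=31953; k=5: 6948+0+26·21·21=18414 → min 8712.
Length 6: W₁..W₆: k=1: 0+8712+36·26·21=28368; k=2: 22464+6048+36·24·21=46656; k=3: 6240+4032+36·4·21=13296; k=4: 10128+11907+36·27·21=42447; k=5: 11532+0+36·21·21=27408 → min 13296.
Optimal order: ((W₁ (W₂ W₃)) ((W₄ W₅) W₆)) with cost 13296.

13296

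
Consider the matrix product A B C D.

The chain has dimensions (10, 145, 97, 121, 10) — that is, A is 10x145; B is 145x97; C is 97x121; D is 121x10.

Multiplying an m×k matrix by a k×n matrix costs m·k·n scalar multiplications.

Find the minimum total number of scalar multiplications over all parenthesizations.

267720

Adjacent pairs: AB = 10·145·97 = 140650; BC = 145·97·121 = 1701865; CD = 97·121·10 = 117370.
Length 3: A..C: k=1: 0+1701865+10·145·121=1877315; k=2: 140650+0+10·97·121=258020 → min 258020 | B..D: k=2: 0+117370+145·97·10=258020; k=3: 1701865+0+145·121·10=1877315 → min 258020.
Length 4: A..D: k=1: 0+258020+10·145·10=272520; k=2: 140650+117370+10·97·10=267720; k=3: 258020+0+10·121·10=270120 → min 267720.
Optimal order: ((A B) (C D)) with cost 267720.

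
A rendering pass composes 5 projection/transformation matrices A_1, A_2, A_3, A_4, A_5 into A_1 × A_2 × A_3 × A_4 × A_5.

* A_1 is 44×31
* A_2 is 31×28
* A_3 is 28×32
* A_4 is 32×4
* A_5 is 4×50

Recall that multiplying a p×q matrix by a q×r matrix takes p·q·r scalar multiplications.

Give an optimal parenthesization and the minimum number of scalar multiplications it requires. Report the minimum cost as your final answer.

Adjacent pairs: A_1A_2 = 44·31·28 = 38192; A_2A_3 = 31·28·32 = 27776; A_3A_4 = 28·32·4 = 3584; A_4A_5 = 32·4·50 = 6400.
Length 3: A_1..A_3: k=1: 0+27776+44·31·32=71424; k=2: 38192+0+44·28·32=77616 → min 71424 | A_2..A_4: k=2: 0+3584+31·28·4=7056; k=3: 27776+0+31·32·4=31744 → min 7056 | A_3..A_5: k=3: 0+6400+28·32·50=51200; k=4: 3584+0+28·4·50=9184 → min 9184.
Length 4: A_1..A_4: k=1: 0+7056+44·31·4=12512; k=2: 38192+3584+44·28·4=46704; k=3: 71424+0+44·32·4=77056 → min 12512 | A_2..A_5: k=2: 0+9184+31·28·50=52584; k=3: 27776+6400+31·32·50=83776; k=4: 7056+0+31·4·50=13256 → min 13256.
Length 5: A_1..A_5: k=1: 0+13256+44·31·50=81456; k=2: 38192+9184+44·28·50=108976; k=3: 71424+6400+44·32·50=148224; k=4: 12512+0+44·4·50=21312 → min 21312.
Optimal parenthesization: ((A_1 × (A_2 × (A_3 × A_4))) × A_5) with cost 21312.

21312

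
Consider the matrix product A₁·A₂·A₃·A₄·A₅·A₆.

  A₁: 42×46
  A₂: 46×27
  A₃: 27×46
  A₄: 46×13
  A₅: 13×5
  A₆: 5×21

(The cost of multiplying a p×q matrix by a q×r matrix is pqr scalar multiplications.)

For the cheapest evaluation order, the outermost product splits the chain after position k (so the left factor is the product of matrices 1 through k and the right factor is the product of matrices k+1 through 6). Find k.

5

Adjacent pairs: A₁A₂ = 42·46·27 = 52164; A₂A₃ = 46·27·46 = 57132; A₃A₄ = 27·46·13 = 16146; A₄A₅ = 46·13·5 = 2990; A₅A₆ = 13·5·21 = 1365.
Length 3: A₁..A₃: k=1: 0+57132+42·46·46=146004; k=2: 52164+0+42·27·46=104328 → min 104328 | A₂..A₄: k=2: 0+16146+46·27·13=32292; k=3: 57132+0+46·46·13=84640 → min 32292 | A₃..A₅: k=3: 0+2990+27·46·5=9200; k=4: 16146+0+27·13·5=17901 → min 9200 | A₄..A₆: k=4: 0+1365+46·13·21=13923; k=5: 2990+0+46·5·21=7820 → min 7820.
Length 4: A₁..A₄: k=1: 0+32292+42·46·13=57408; k=2: 52164+16146+42·27·13=83052; k=3: 104328+0+42·46·13=129444 → min 57408 | A₂..A₅: k=2: 0+9200+46·27·5=15410; k=3: 57132+2990+46·46·5=70702; k=4: 32292+0+46·13·5=35282 → min 15410 | A₃..A₆: k=3: 0+7820+27·46·21=33902; k=4: 16146+1365+27·13·21=24882; k=5: 9200+0+27·5·21=12035 → min 12035.
Length 5: A₁..A₅: k=1: 0+15410+42·46·5=25070; k=2: 52164+9200+42·27·5=67034; k=3: 104328+2990+42·46·5=116978; k=4: 57408+0+42·13·5=60138 → min 25070 | A₂..A₆: k=2: 0+12035+46·27·21=38117; k=3: 57132+7820+46·46·21=109388; k=4: 32292+1365+46·13·21=46215; k=5: 15410+0+46·5·21=20240 → min 20240.
Top-level splits: k=1: (A₁..A₁)·(A₂..A₆) → 0+20240+42·46·21 = 60812; k=2: (A₁..A₂)·(A₃..A₆) → 52164+12035+42·27·21 = 88013; k=3: (A₁..A₃)·(A₄..A₆) → 104328+7820+42·46·21 = 152720; k=4: (A₁..A₄)·(A₅..A₆) → 57408+1365+42·13·21 = 70239; k=5: (A₁..A₅)·(A₆..A₆) → 25070+0+42·5·21 = 29480.
Best split is after A₅, i.e. k = 5.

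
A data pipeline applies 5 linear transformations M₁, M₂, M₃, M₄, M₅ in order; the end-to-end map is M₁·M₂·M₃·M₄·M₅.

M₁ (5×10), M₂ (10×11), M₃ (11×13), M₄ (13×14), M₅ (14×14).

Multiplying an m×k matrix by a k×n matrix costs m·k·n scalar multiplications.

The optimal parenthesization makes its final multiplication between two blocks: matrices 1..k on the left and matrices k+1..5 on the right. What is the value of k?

4

Adjacent pairs: M₁M₂ = 5·10·11 = 550; M₂M₃ = 10·11·13 = 1430; M₃M₄ = 11·13·14 = 2002; M₄M₅ = 13·14·14 = 2548.
Length 3: M₁..M₃: k=1: 0+1430+5·10·13=2080; k=2: 550+0+5·11·13=1265 → min 1265 | M₂..M₄: k=2: 0+2002+10·11·14=3542; k=3: 1430+0+10·13·14=3250 → min 3250 | M₃..M₅: k=3: 0+2548+11·13·14=4550; k=4: 2002+0+11·14·14=4158 → min 4158.
Length 4: M₁..M₄: k=1: 0+3250+5·10·14=3950; k=2: 550+2002+5·11·14=3322; k=3: 1265+0+5·13·14=2175 → min 2175 | M₂..M₅: k=2: 0+4158+10·11·14=5698; k=3: 1430+2548+10·13·14=5798; k=4: 3250+0+10·14·14=5210 → min 5210.
Top-level splits: k=1: (M₁..M₁)·(M₂..M₅) → 0+5210+5·10·14 = 5910; k=2: (M₁..M₂)·(M₃..M₅) → 550+4158+5·11·14 = 5478; k=3: (M₁..M₃)·(M₄..M₅) → 1265+2548+5·13·14 = 4723; k=4: (M₁..M₄)·(M₅..M₅) → 2175+0+5·14·14 = 3155.
Best split is after M₄, i.e. k = 4.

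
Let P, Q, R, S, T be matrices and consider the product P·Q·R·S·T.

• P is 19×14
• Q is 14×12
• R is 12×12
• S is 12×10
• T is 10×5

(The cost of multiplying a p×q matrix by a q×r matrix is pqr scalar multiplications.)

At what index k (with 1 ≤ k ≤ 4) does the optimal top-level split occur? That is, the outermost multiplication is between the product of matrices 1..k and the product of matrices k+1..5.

1

Adjacent pairs: PQ = 19·14·12 = 3192; QR = 14·12·12 = 2016; RS = 12·12·10 = 1440; ST = 12·10·5 = 600.
Length 3: P..R: k=1: 0+2016+19·14·12=5208; k=2: 3192+0+19·12·12=5928 → min 5208 | Q..S: k=2: 0+1440+14·12·10=3120; k=3: 2016+0+14·12·10=3696 → min 3120 | R..T: k=3: 0+600+12·12·5=1320; k=4: 1440+0+12·10·5=2040 → min 1320.
Length 4: P..S: k=1: 0+3120+19·14·10=5780; k=2: 3192+1440+19·12·10=6912; k=3: 5208+0+19·12·10=7488 → min 5780 | Q..T: k=2: 0+1320+14·12·5=2160; k=3: 2016+600+14·12·5=3456; k=4: 3120+0+14·10·5=3820 → min 2160.
Top-level splits: k=1: (P..P)·(Q..T) → 0+2160+19·14·5 = 3490; k=2: (P..Q)·(R..T) → 3192+1320+19·12·5 = 5652; k=3: (P..R)·(S..T) → 5208+600+19·12·5 = 6948; k=4: (P..S)·(T..T) → 5780+0+19·10·5 = 6730.
Best split is after P, i.e. k = 1.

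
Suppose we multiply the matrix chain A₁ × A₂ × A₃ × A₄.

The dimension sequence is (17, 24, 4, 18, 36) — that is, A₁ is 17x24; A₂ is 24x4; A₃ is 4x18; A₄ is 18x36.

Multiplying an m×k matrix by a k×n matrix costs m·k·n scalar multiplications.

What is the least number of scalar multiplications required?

Adjacent pairs: A₁A₂ = 17·24·4 = 1632; A₂A₃ = 24·4·18 = 1728; A₃A₄ = 4·18·36 = 2592.
Length 3: A₁..A₃: k=1: 0+1728+17·24·18=9072; k=2: 1632+0+17·4·18=2856 → min 2856 | A₂..A₄: k=2: 0+2592+24·4·36=6048; k=3: 1728+0+24·18·36=17280 → min 6048.
Length 4: A₁..A₄: k=1: 0+6048+17·24·36=20736; k=2: 1632+2592+17·4·36=6672; k=3: 2856+0+17·18·36=13872 → min 6672.
Optimal order: ((A₁ × A₂) × (A₃ × A₄)) with cost 6672.

6672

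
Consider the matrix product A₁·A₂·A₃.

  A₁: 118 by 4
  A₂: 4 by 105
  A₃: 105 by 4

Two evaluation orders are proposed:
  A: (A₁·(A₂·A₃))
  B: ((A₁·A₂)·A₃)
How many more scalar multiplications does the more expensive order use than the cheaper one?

95552

Order A = (A₁·(A₂·A₃)): (A₂·A₃): 4×105 by 105×4 → 4×4, cost 4·105·4 = 1680; (A₁·(A₂·A₃)): 118×4 by 4×4 → 118×4, cost 118·4·4 = 1888; cumulative 3568. Total 3568.
Order B = ((A₁·A₂)·A₃): (A₁·A₂): 118×4 by 4×105 → 118×105, cost 118·4·105 = 49560; ((A₁·A₂)·A₃): 118×105 by 105×4 → 118×4, cost 118·105·4 = 49560; cumulative 99120. Total 99120.
Difference: |3568 − 99120| = 95552.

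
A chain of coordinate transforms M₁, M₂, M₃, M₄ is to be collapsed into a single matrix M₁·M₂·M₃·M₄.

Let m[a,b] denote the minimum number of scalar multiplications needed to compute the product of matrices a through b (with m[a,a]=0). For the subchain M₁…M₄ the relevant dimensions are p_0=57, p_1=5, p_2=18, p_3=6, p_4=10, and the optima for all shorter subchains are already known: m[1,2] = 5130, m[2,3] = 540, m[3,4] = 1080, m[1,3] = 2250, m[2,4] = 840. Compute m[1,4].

3690

m[1,4] = min over k∈[1,3] of m[1,k]+m[k+1,4]+p_{0}·p_k·p_{4}.
k=1: 0 + 840 + 57·5·10 = 3690; k=2: 5130 + 1080 + 57·18·10 = 16470; k=3: 2250 + 0 + 57·6·10 = 5670.
Minimum: 3690 at k=1.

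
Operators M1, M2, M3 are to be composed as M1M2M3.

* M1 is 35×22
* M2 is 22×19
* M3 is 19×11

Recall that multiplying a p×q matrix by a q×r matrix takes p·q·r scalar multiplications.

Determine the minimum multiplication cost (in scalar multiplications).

Order (M1(M2M3)): (M2M3): 22×19 by 19×11 → 22×11, cost 22·19·11 = 4598; (M1(M2M3)): 35×22 by 22×11 → 35×11, cost 35·22·11 = 8470; cumulative 13068. Total 13068.
Order ((M1M2)M3): (M1M2): 35×22 by 22×19 → 35×19, cost 35·22·19 = 14630; ((M1M2)M3): 35×19 by 19×11 → 35×11, cost 35·19·11 = 7315; cumulative 21945. Total 21945.
Minimum: 13068.

13068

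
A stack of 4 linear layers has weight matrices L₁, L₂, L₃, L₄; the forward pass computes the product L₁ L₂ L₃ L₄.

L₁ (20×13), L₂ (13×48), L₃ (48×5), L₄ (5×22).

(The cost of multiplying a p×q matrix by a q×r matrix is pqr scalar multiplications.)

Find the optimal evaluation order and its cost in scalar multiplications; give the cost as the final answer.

6620

Adjacent pairs: L₁L₂ = 20·13·48 = 12480; L₂L₃ = 13·48·5 = 3120; L₃L₄ = 48·5·22 = 5280.
Length 3: L₁..L₃: k=1: 0+3120+20·13·5=4420; k=2: 12480+0+20·48·5=17280 → min 4420 | L₂..L₄: k=2: 0+5280+13·48·22=19008; k=3: 3120+0+13·5·22=4550 → min 4550.
Length 4: L₁..L₄: k=1: 0+4550+20·13·22=10270; k=2: 12480+5280+20·48·22=38880; k=3: 4420+0+20·5·22=6620 → min 6620.
Optimal parenthesization: ((L₁ (L₂ L₃)) L₄) with cost 6620.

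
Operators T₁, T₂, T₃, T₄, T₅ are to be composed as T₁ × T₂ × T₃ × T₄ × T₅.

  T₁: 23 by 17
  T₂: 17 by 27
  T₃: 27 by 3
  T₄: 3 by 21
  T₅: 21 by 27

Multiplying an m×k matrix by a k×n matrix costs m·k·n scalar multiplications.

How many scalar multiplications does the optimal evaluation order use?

Adjacent pairs: T₁T₂ = 23·17·27 = 10557; T₂T₃ = 17·27·3 = 1377; T₃T₄ = 27·3·21 = 1701; T₄T₅ = 3·21·27 = 1701.
Length 3: T₁..T₃: k=1: 0+1377+23·17·3=2550; k=2: 10557+0+23·27·3=12420 → min 2550 | T₂..T₄: k=2: 0+1701+17·27·21=11340; k=3: 1377+0+17·3·21=2448 → min 2448 | T₃..T₅: k=3: 0+1701+27·3·27=3888; k=4: 1701+0+27·21·27=17010 → min 3888.
Length 4: T₁..T₄: k=1: 0+2448+23·17·21=10659; k=2: 10557+1701+23·27·21=25299; k=3: 2550+0+23·3·21=3999 → min 3999 | T₂..T₅: k=2: 0+3888+17·27·27=16281; k=3: 1377+1701+17·3·27=4455; k=4: 2448+0+17·21·27=12087 → min 4455.
Length 5: T₁..T₅: k=1: 0+4455+23·17·27=15012; k=2: 10557+3888+23·27·27=31212; k=3: 2550+1701+23·3·27=6114; k=4: 3999+0+23·21·27=17040 → min 6114.
Optimal order: ((T₁ × (T₂ × T₃)) × (T₄ × T₅)) with cost 6114.

6114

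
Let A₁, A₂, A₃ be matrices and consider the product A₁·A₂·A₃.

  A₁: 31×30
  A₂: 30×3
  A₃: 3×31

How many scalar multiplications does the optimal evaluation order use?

Order (A₁·(A₂·A₃)): (A₂·A₃): 30×3 by 3×31 → 30×31, cost 30·3·31 = 2790; (A₁·(A₂·A₃)): 31×30 by 30×31 → 31×31, cost 31·30·31 = 28830; cumulative 31620. Total 31620.
Order ((A₁·A₂)·A₃): (A₁·A₂): 31×30 by 30×3 → 31×3, cost 31·30·3 = 2790; ((A₁·A₂)·A₃): 31×3 by 3×31 → 31×31, cost 31·3·31 = 2883; cumulative 5673. Total 5673.
Minimum: 5673.

5673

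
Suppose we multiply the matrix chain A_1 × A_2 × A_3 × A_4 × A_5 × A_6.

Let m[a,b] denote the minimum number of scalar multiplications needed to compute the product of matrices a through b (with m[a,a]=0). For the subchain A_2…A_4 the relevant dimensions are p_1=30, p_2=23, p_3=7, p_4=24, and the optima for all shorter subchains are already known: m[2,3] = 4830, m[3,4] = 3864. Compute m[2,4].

m[2,4] = min over k∈[2,3] of m[2,k]+m[k+1,4]+p_{1}·p_k·p_{4}.
k=2: 0 + 3864 + 30·23·24 = 20424; k=3: 4830 + 0 + 30·7·24 = 9870.
Minimum: 9870 at k=3.

9870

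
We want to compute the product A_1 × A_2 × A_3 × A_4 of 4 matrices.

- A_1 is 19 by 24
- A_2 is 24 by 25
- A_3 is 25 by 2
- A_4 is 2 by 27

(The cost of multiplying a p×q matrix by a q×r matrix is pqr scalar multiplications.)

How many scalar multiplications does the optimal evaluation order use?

3138

Adjacent pairs: A_1A_2 = 19·24·25 = 11400; A_2A_3 = 24·25·2 = 1200; A_3A_4 = 25·2·27 = 1350.
Length 3: A_1..A_3: k=1: 0+1200+19·24·2=2112; k=2: 11400+0+19·25·2=12350 → min 2112 | A_2..A_4: k=2: 0+1350+24·25·27=17550; k=3: 1200+0+24·2·27=2496 → min 2496.
Length 4: A_1..A_4: k=1: 0+2496+19·24·27=14808; k=2: 11400+1350+19·25·27=25575; k=3: 2112+0+19·2·27=3138 → min 3138.
Optimal order: ((A_1 × (A_2 × A_3)) × A_4) with cost 3138.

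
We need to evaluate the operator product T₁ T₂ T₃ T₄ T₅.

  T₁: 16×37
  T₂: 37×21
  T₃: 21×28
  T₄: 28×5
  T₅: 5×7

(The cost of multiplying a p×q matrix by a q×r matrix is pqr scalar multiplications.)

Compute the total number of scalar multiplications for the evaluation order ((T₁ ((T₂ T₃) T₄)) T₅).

(T₂ T₃): 37×21 by 21×28 → 37×28, cost 37·21·28 = 21756
((T₂ T₃) T₄): 37×28 by 28×5 → 37×5, cost 37·28·5 = 5180; cumulative 26936
(T₁ ((T₂ T₃) T₄)): 16×37 by 37×5 → 16×5, cost 16·37·5 = 2960; cumulative 29896
((T₁ ((T₂ T₃) T₄)) T₅): 16×5 by 5×7 → 16×7, cost 16·5·7 = 560; cumulative 30456
Total: 30456 scalar multiplications.

30456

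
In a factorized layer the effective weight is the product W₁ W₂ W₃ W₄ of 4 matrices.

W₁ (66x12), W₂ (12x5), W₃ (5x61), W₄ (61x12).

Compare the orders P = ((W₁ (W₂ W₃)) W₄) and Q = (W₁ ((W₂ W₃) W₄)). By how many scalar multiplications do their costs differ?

78336

Order P = ((W₁ (W₂ W₃)) W₄): (W₂ W₃): 12×5 by 5×61 → 12×61, cost 12·5·61 = 3660; (W₁ (W₂ W₃)): 66×12 by 12×61 → 66×61, cost 66·12·61 = 48312; cumulative 51972; ((W₁ (W₂ W₃)) W₄): 66×61 by 61×12 → 66×12, cost 66·61·12 = 48312; cumulative 100284. Total 100284.
Order Q = (W₁ ((W₂ W₃) W₄)): (W₂ W₃): 12×5 by 5×61 → 12×61, cost 12·5·61 = 3660; ((W₂ W₃) W₄): 12×61 by 61×12 → 12×12, cost 12·61·12 = 8784; cumulative 12444; (W₁ ((W₂ W₃) W₄)): 66×12 by 12×12 → 66×12, cost 66·12·12 = 9504; cumulative 21948. Total 21948.
Difference: |100284 − 21948| = 78336.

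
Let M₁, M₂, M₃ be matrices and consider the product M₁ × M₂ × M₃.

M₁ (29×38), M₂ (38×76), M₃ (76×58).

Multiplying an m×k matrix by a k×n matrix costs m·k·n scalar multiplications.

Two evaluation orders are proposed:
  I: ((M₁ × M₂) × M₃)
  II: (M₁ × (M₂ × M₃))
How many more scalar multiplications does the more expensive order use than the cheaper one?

Order I = ((M₁ × M₂) × M₃): (M₁ × M₂): 29×38 by 38×76 → 29×76, cost 29·38·76 = 83752; ((M₁ × M₂) × M₃): 29×76 by 76×58 → 29×58, cost 29·76·58 = 127832; cumulative 211584. Total 211584.
Order II = (M₁ × (M₂ × M₃)): (M₂ × M₃): 38×76 by 76×58 → 38×58, cost 38·76·58 = 167504; (M₁ × (M₂ × M₃)): 29×38 by 38×58 → 29×58, cost 29·38·58 = 63916; cumulative 231420. Total 231420.
Difference: |211584 − 231420| = 19836.

19836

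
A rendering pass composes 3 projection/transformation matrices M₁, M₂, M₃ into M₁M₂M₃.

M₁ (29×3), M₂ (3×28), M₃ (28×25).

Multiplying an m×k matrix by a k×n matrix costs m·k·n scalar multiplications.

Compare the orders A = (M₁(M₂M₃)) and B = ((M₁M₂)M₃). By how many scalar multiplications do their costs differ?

18461

Order A = (M₁(M₂M₃)): (M₂M₃): 3×28 by 28×25 → 3×25, cost 3·28·25 = 2100; (M₁(M₂M₃)): 29×3 by 3×25 → 29×25, cost 29·3·25 = 2175; cumulative 4275. Total 4275.
Order B = ((M₁M₂)M₃): (M₁M₂): 29×3 by 3×28 → 29×28, cost 29·3·28 = 2436; ((M₁M₂)M₃): 29×28 by 28×25 → 29×25, cost 29·28·25 = 20300; cumulative 22736. Total 22736.
Difference: |4275 − 22736| = 18461.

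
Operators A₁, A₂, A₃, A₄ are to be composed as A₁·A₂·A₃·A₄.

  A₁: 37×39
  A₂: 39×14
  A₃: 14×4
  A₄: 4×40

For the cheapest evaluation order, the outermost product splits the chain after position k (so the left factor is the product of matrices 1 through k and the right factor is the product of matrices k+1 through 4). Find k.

3

Adjacent pairs: A₁A₂ = 37·39·14 = 20202; A₂A₃ = 39·14·4 = 2184; A₃A₄ = 14·4·40 = 2240.
Length 3: A₁..A₃: k=1: 0+2184+37·39·4=7956; k=2: 20202+0+37·14·4=22274 → min 7956 | A₂..A₄: k=2: 0+2240+39·14·40=24080; k=3: 2184+0+39·4·40=8424 → min 8424.
Top-level splits: k=1: (A₁..A₁)·(A₂..A₄) → 0+8424+37·39·40 = 66144; k=2: (A₁..A₂)·(A₃..A₄) → 20202+2240+37·14·40 = 43162; k=3: (A₁..A₃)·(A₄..A₄) → 7956+0+37·4·40 = 13876.
Best split is after A₃, i.e. k = 3.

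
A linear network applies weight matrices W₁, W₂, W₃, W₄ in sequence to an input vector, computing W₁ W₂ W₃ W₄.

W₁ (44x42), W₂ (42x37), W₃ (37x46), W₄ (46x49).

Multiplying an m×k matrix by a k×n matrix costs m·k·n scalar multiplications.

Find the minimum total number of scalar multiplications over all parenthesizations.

Adjacent pairs: W₁W₂ = 44·42·37 = 68376; W₂W₃ = 42·37·46 = 71484; W₃W₄ = 37·46·49 = 83398.
Length 3: W₁..W₃: k=1: 0+71484+44·42·46=156492; k=2: 68376+0+44·37·46=143264 → min 143264 | W₂..W₄: k=2: 0+83398+42·37·49=159544; k=3: 71484+0+42·46·49=166152 → min 159544.
Length 4: W₁..W₄: k=1: 0+159544+44·42·49=250096; k=2: 68376+83398+44·37·49=231546; k=3: 143264+0+44·46·49=242440 → min 231546.
Optimal order: ((W₁ W₂) (W₃ W₄)) with cost 231546.

231546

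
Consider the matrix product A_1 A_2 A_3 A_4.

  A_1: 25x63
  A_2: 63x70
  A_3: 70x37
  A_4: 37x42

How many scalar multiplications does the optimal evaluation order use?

Adjacent pairs: A_1A_2 = 25·63·70 = 110250; A_2A_3 = 63·70·37 = 163170; A_3A_4 = 70·37·42 = 108780.
Length 3: A_1..A_3: k=1: 0+163170+25·63·37=221445; k=2: 110250+0+25·70·37=175000 → min 175000 | A_2..A_4: k=2: 0+108780+63·70·42=294000; k=3: 163170+0+63·37·42=261072 → min 261072.
Length 4: A_1..A_4: k=1: 0+261072+25·63·42=327222; k=2: 110250+108780+25·70·42=292530; k=3: 175000+0+25·37·42=213850 → min 213850.
Optimal order: (((A_1 A_2) A_3) A_4) with cost 213850.

213850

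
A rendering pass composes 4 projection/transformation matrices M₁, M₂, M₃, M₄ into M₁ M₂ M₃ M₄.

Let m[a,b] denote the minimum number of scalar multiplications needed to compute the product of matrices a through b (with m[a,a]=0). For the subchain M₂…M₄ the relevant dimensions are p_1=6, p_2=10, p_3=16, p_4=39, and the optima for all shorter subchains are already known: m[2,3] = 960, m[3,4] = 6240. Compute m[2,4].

4704

m[2,4] = min over k∈[2,3] of m[2,k]+m[k+1,4]+p_{1}·p_k·p_{4}.
k=2: 0 + 6240 + 6·10·39 = 8580; k=3: 960 + 0 + 6·16·39 = 4704.
Minimum: 4704 at k=3.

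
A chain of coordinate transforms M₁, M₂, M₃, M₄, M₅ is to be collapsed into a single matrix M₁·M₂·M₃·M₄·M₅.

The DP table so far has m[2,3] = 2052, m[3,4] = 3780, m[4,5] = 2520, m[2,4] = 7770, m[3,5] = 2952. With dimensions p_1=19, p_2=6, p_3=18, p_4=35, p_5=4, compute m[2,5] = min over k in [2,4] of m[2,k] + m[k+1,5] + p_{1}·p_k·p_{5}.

3408

m[2,5] = min over k∈[2,4] of m[2,k]+m[k+1,5]+p_{1}·p_k·p_{5}.
k=2: 0 + 2952 + 19·6·4 = 3408; k=3: 2052 + 2520 + 19·18·4 = 5940; k=4: 7770 + 0 + 19·35·4 = 10430.
Minimum: 3408 at k=2.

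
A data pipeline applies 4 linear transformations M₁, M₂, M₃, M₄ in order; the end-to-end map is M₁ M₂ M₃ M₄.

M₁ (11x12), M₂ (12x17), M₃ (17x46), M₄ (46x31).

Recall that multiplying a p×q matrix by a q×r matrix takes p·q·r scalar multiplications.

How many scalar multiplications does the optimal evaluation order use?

Adjacent pairs: M₁M₂ = 11·12·17 = 2244; M₂M₃ = 12·17·46 = 9384; M₃M₄ = 17·46·31 = 24242.
Length 3: M₁..M₃: k=1: 0+9384+11·12·46=15456; k=2: 2244+0+11·17·46=10846 → min 10846 | M₂..M₄: k=2: 0+24242+12·17·31=30566; k=3: 9384+0+12·46·31=26496 → min 26496.
Length 4: M₁..M₄: k=1: 0+26496+11·12·31=30588; k=2: 2244+24242+11·17·31=32283; k=3: 10846+0+11·46·31=26532 → min 26532.
Optimal order: (((M₁ M₂) M₃) M₄) with cost 26532.

26532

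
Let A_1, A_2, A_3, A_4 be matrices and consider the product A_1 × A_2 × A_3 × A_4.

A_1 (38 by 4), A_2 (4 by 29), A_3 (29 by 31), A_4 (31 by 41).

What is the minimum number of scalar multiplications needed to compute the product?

Adjacent pairs: A_1A_2 = 38·4·29 = 4408; A_2A_3 = 4·29·31 = 3596; A_3A_4 = 29·31·41 = 36859.
Length 3: A_1..A_3: k=1: 0+3596+38·4·31=8308; k=2: 4408+0+38·29·31=38570 → min 8308 | A_2..A_4: k=2: 0+36859+4·29·41=41615; k=3: 3596+0+4·31·41=8680 → min 8680.
Length 4: A_1..A_4: k=1: 0+8680+38·4·41=14912; k=2: 4408+36859+38·29·41=86449; k=3: 8308+0+38·31·41=56606 → min 14912.
Optimal order: (A_1 × ((A_2 × A_3) × A_4)) with cost 14912.

14912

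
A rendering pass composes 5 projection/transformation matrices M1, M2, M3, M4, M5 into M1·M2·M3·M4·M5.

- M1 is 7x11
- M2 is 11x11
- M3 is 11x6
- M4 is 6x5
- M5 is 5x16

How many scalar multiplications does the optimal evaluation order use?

Adjacent pairs: M1M2 = 7·11·11 = 847; M2M3 = 11·11·6 = 726; M3M4 = 11·6·5 = 330; M4M5 = 6·5·16 = 480.
Length 3: M1..M3: k=1: 0+726+7·11·6=1188; k=2: 847+0+7·11·6=1309 → min 1188 | M2..M4: k=2: 0+330+11·11·5=935; k=3: 726+0+11·6·5=1056 → min 935 | M3..M5: k=3: 0+480+11·6·16=1536; k=4: 330+0+11·5·16=1210 → min 1210.
Length 4: M1..M4: k=1: 0+935+7·11·5=1320; k=2: 847+330+7·11·5=1562; k=3: 1188+0+7·6·5=1398 → min 1320 | M2..M5: k=2: 0+1210+11·11·16=3146; k=3: 726+480+11·6·16=2262; k=4: 935+0+11·5·16=1815 → min 1815.
Length 5: M1..M5: k=1: 0+1815+7·11·16=3047; k=2: 847+1210+7·11·16=3289; k=3: 1188+480+7·6·16=2340; k=4: 1320+0+7·5·16=1880 → min 1880.
Optimal order: ((M1·(M2·(M3·M4)))·M5) with cost 1880.

1880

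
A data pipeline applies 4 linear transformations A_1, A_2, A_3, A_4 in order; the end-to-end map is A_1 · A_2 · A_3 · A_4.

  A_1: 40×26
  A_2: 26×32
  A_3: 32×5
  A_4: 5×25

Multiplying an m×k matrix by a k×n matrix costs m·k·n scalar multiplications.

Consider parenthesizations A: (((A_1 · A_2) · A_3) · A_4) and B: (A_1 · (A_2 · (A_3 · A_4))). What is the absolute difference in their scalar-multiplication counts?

Order A = (((A_1 · A_2) · A_3) · A_4): (A_1 · A_2): 40×26 by 26×32 → 40×32, cost 40·26·32 = 33280; ((A_1 · A_2) · A_3): 40×32 by 32×5 → 40×5, cost 40·32·5 = 6400; cumulative 39680; (((A_1 · A_2) · A_3) · A_4): 40×5 by 5×25 → 40×25, cost 40·5·25 = 5000; cumulative 44680. Total 44680.
Order B = (A_1 · (A_2 · (A_3 · A_4))): (A_3 · A_4): 32×5 by 5×25 → 32×25, cost 32·5·25 = 4000; (A_2 · (A_3 · A_4)): 26×32 by 32×25 → 26×25, cost 26·32·25 = 20800; cumulative 24800; (A_1 · (A_2 · (A_3 · A_4))): 40×26 by 26×25 → 40×25, cost 40·26·25 = 26000; cumulative 50800. Total 50800.
Difference: |44680 − 50800| = 6120.

6120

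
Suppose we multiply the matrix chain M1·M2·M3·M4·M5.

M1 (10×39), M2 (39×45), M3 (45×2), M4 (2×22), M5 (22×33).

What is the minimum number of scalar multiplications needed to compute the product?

Adjacent pairs: M1M2 = 10·39·45 = 17550; M2M3 = 39·45·2 = 3510; M3M4 = 45·2·22 = 1980; M4M5 = 2·22·33 = 1452.
Length 3: M1..M3: k=1: 0+3510+10·39·2=4290; k=2: 17550+0+10·45·2=18450 → min 4290 | M2..M4: k=2: 0+1980+39·45·22=40590; k=3: 3510+0+39·2·22=5226 → min 5226 | M3..M5: k=3: 0+1452+45·2·33=4422; k=4: 1980+0+45·22·33=34650 → min 4422.
Length 4: M1..M4: k=1: 0+5226+10·39·22=13806; k=2: 17550+1980+10·45·22=29430; k=3: 4290+0+10·2·22=4730 → min 4730 | M2..M5: k=2: 0+4422+39·45·33=62337; k=3: 3510+1452+39·2·33=7536; k=4: 5226+0+39·22·33=33540 → min 7536.
Length 5: M1..M5: k=1: 0+7536+10·39·33=20406; k=2: 17550+4422+10·45·33=36822; k=3: 4290+1452+10·2·33=6402; k=4: 4730+0+10·22·33=11990 → min 6402.
Optimal order: ((M1·(M2·M3))·(M4·M5)) with cost 6402.

6402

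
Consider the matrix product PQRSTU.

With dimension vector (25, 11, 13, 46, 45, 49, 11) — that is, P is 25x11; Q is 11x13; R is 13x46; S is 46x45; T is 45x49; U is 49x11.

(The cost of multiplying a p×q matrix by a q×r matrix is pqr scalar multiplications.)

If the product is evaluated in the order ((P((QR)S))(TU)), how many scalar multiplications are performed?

78353

(QR): 11×13 by 13×46 → 11×46, cost 11·13·46 = 6578
((QR)S): 11×46 by 46×45 → 11×45, cost 11·46·45 = 22770; cumulative 29348
(P((QR)S)): 25×11 by 11×45 → 25×45, cost 25·11·45 = 12375; cumulative 41723
(TU): 45×49 by 49×11 → 45×11, cost 45·49·11 = 24255
((P((QR)S))(TU)): 25×45 by 45×11 → 25×11, cost 25·45·11 = 12375; cumulative 78353
Total: 78353 scalar multiplications.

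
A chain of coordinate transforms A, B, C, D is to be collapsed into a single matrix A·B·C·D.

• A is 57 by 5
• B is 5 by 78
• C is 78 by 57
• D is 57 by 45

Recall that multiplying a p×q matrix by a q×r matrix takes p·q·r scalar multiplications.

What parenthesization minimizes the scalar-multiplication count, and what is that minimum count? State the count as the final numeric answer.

47880

Adjacent pairs: AB = 57·5·78 = 22230; BC = 5·78·57 = 22230; CD = 78·57·45 = 200070.
Length 3: A..C: k=1: 0+22230+57·5·57=38475; k=2: 22230+0+57·78·57=275652 → min 38475 | B..D: k=2: 0+200070+5·78·45=217620; k=3: 22230+0+5·57·45=35055 → min 35055.
Length 4: A..D: k=1: 0+35055+57·5·45=47880; k=2: 22230+200070+57·78·45=422370; k=3: 38475+0+57·57·45=184680 → min 47880.
Optimal parenthesization: (A·((B·C)·D)) with cost 47880.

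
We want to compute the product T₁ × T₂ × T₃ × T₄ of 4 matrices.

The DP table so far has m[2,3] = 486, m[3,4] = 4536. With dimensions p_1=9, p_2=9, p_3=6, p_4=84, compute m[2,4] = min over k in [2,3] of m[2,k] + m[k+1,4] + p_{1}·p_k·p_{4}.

m[2,4] = min over k∈[2,3] of m[2,k]+m[k+1,4]+p_{1}·p_k·p_{4}.
k=2: 0 + 4536 + 9·9·84 = 11340; k=3: 486 + 0 + 9·6·84 = 5022.
Minimum: 5022 at k=3.

5022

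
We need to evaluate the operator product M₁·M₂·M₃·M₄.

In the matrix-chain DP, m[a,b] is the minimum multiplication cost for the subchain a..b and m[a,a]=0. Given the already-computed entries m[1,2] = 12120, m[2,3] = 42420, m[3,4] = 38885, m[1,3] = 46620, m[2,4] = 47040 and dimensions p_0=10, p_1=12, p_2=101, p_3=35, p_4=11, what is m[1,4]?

m[1,4] = min over k∈[1,3] of m[1,k]+m[k+1,4]+p_{0}·p_k·p_{4}.
k=1: 0 + 47040 + 10·12·11 = 48360; k=2: 12120 + 38885 + 10·101·11 = 62115; k=3: 46620 + 0 + 10·35·11 = 50470.
Minimum: 48360 at k=1.

48360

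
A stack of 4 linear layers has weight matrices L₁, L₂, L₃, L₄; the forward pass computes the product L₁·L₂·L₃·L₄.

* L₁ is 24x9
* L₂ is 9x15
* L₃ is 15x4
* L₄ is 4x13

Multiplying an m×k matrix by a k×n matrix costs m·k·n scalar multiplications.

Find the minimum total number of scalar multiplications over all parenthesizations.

2652

Adjacent pairs: L₁L₂ = 24·9·15 = 3240; L₂L₃ = 9·15·4 = 540; L₃L₄ = 15·4·13 = 780.
Length 3: L₁..L₃: k=1: 0+540+24·9·4=1404; k=2: 3240+0+24·15·4=4680 → min 1404 | L₂..L₄: k=2: 0+780+9·15·13=2535; k=3: 540+0+9·4·13=1008 → min 1008.
Length 4: L₁..L₄: k=1: 0+1008+24·9·13=3816; k=2: 3240+780+24·15·13=8700; k=3: 1404+0+24·4·13=2652 → min 2652.
Optimal order: ((L₁·(L₂·L₃))·L₄) with cost 2652.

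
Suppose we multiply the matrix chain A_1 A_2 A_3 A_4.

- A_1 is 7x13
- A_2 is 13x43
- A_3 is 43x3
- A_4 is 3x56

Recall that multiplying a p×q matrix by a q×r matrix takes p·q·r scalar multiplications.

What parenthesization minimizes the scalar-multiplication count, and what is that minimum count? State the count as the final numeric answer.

Adjacent pairs: A_1A_2 = 7·13·43 = 3913; A_2A_3 = 13·43·3 = 1677; A_3A_4 = 43·3·56 = 7224.
Length 3: A_1..A_3: k=1: 0+1677+7·13·3=1950; k=2: 3913+0+7·43·3=4816 → min 1950 | A_2..A_4: k=2: 0+7224+13·43·56=38528; k=3: 1677+0+13·3·56=3861 → min 3861.
Length 4: A_1..A_4: k=1: 0+3861+7·13·56=8957; k=2: 3913+7224+7·43·56=27993; k=3: 1950+0+7·3·56=3126 → min 3126.
Optimal parenthesization: ((A_1 (A_2 A_3)) A_4) with cost 3126.

3126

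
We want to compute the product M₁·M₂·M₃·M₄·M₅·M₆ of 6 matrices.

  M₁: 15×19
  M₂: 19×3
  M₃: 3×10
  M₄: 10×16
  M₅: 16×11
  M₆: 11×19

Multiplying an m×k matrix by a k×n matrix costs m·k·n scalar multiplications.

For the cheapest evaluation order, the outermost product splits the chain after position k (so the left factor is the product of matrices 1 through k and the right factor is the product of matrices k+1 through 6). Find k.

2

Adjacent pairs: M₁M₂ = 15·19·3 = 855; M₂M₃ = 19·3·10 = 570; M₃M₄ = 3·10·16 = 480; M₄M₅ = 10·16·11 = 1760; M₅M₆ = 16·11·19 = 3344.
Length 3: M₁..M₃: k=1: 0+570+15·19·10=3420; k=2: 855+0+15·3·10=1305 → min 1305 | M₂..M₄: k=2: 0+480+19·3·16=1392; k=3: 570+0+19·10·16=3610 → min 1392 | M₃..M₅: k=3: 0+1760+3·10·11=2090; k=4: 480+0+3·16·11=1008 → min 1008 | M₄..M₆: k=4: 0+3344+10·16·19=6384; k=5: 1760+0+10·11·19=3850 → min 3850.
Length 4: M₁..M₄: k=1: 0+1392+15·19·16=5952; k=2: 855+480+15·3·16=2055; k=3: 1305+0+15·10·16=3705 → min 2055 | M₂..M₅: k=2: 0+1008+19·3·11=1635; k=3: 570+1760+19·10·11=4420; k=4: 1392+0+19·16·11=4736 → min 1635 | M₃..M₆: k=3: 0+3850+3·10·19=4420; k=4: 480+3344+3·16·19=4736; k=5: 1008+0+3·11·19=1635 → min 1635.
Length 5: M₁..M₅: k=1: 0+1635+15·19·11=4770; k=2: 855+1008+15·3·11=2358; k=3: 1305+1760+15·10·11=4715; k=4: 2055+0+15·16·11=4695 → min 2358 | M₂..M₆: k=2: 0+1635+19·3·19=2718; k=3: 570+3850+19·10·19=8030; k=4: 1392+3344+19·16·19=10512; k=5: 1635+0+19·11·19=5606 → min 2718.
Top-level splits: k=1: (M₁..M₁)·(M₂..M₆) → 0+2718+15·19·19 = 8133; k=2: (M₁..M₂)·(M₃..M₆) → 855+1635+15·3·19 = 3345; k=3: (M₁..M₃)·(M₄..M₆) → 1305+3850+15·10·19 = 8005; k=4: (M₁..M₄)·(M₅..M₆) → 2055+3344+15·16·19 = 9959; k=5: (M₁..M₅)·(M₆..M₆) → 2358+0+15·11·19 = 5493.
Best split is after M₂, i.e. k = 2.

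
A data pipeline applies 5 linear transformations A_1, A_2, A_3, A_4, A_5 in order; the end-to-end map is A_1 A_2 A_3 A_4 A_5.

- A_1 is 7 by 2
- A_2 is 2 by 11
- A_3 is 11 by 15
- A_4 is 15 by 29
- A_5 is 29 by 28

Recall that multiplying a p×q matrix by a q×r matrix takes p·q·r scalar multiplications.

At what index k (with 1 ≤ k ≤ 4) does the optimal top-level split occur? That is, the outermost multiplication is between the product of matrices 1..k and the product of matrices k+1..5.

Adjacent pairs: A_1A_2 = 7·2·11 = 154; A_2A_3 = 2·11·15 = 330; A_3A_4 = 11·15·29 = 4785; A_4A_5 = 15·29·28 = 12180.
Length 3: A_1..A_3: k=1: 0+330+7·2·15=540; k=2: 154+0+7·11·15=1309 → min 540 | A_2..A_4: k=2: 0+4785+2·11·29=5423; k=3: 330+0+2·15·29=1200 → min 1200 | A_3..A_5: k=3: 0+12180+11·15·28=16800; k=4: 4785+0+11·29·28=13717 → min 13717.
Length 4: A_1..A_4: k=1: 0+1200+7·2·29=1606; k=2: 154+4785+7·11·29=7172; k=3: 540+0+7·15·29=3585 → min 1606 | A_2..A_5: k=2: 0+13717+2·11·28=14333; k=3: 330+12180+2·15·28=13350; k=4: 1200+0+2·29·28=2824 → min 2824.
Top-level splits: k=1: (A_1..A_1)·(A_2..A_5) → 0+2824+7·2·28 = 3216; k=2: (A_1..A_2)·(A_3..A_5) → 154+13717+7·11·28 = 16027; k=3: (A_1..A_3)·(A_4..A_5) → 540+12180+7·15·28 = 15660; k=4: (A_1..A_4)·(A_5..A_5) → 1606+0+7·29·28 = 7290.
Best split is after A_1, i.e. k = 1.

1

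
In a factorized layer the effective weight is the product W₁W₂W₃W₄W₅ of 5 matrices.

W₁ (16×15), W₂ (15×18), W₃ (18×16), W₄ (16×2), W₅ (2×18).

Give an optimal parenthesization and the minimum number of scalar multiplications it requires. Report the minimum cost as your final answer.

Adjacent pairs: W₁W₂ = 16·15·18 = 4320; W₂W₃ = 15·18·16 = 4320; W₃W₄ = 18·16·2 = 576; W₄W₅ = 16·2·18 = 576.
Length 3: W₁..W₃: k=1: 0+4320+16·15·16=8160; k=2: 4320+0+16·18·16=8928 → min 8160 | W₂..W₄: k=2: 0+576+15·18·2=1116; k=3: 4320+0+15·16·2=4800 → min 1116 | W₃..W₅: k=3: 0+576+18·16·18=5760; k=4: 576+0+18·2·18=1224 → min 1224.
Length 4: W₁..W₄: k=1: 0+1116+16·15·2=1596; k=2: 4320+576+16·18·2=5472; k=3: 8160+0+16·16·2=8672 → min 1596 | W₂..W₅: k=2: 0+1224+15·18·18=6084; k=3: 4320+576+15·16·18=9216; k=4: 1116+0+15·2·18=1656 → min 1656.
Length 5: W₁..W₅: k=1: 0+1656+16·15·18=5976; k=2: 4320+1224+16·18·18=10728; k=3: 8160+576+16·16·18=13344; k=4: 1596+0+16·2·18=2172 → min 2172.
Optimal parenthesization: ((W₁(W₂(W₃W₄)))W₅) with cost 2172.

2172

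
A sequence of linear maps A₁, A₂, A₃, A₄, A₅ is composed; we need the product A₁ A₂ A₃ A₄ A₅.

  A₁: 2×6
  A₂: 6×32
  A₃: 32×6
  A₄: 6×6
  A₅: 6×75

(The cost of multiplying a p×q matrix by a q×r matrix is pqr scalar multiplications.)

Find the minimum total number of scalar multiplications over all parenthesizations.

1740

Adjacent pairs: A₁A₂ = 2·6·32 = 384; A₂A₃ = 6·32·6 = 1152; A₃A₄ = 32·6·6 = 1152; A₄A₅ = 6·6·75 = 2700.
Length 3: A₁..A₃: k=1: 0+1152+2·6·6=1224; k=2: 384+0+2·32·6=768 → min 768 | A₂..A₄: k=2: 0+1152+6·32·6=2304; k=3: 1152+0+6·6·6=1368 → min 1368 | A₃..A₅: k=3: 0+2700+32·6·75=17100; k=4: 1152+0+32·6·75=15552 → min 15552.
Length 4: A₁..A₄: k=1: 0+1368+2·6·6=1440; k=2: 384+1152+2·32·6=1920; k=3: 768+0+2·6·6=840 → min 840 | A₂..A₅: k=2: 0+15552+6·32·75=29952; k=3: 1152+2700+6·6·75=6552; k=4: 1368+0+6·6·75=4068 → min 4068.
Length 5: A₁..A₅: k=1: 0+4068+2·6·75=4968; k=2: 384+15552+2·32·75=20736; k=3: 768+2700+2·6·75=4368; k=4: 840+0+2·6·75=1740 → min 1740.
Optimal order: ((((A₁ A₂) A₃) A₄) A₅) with cost 1740.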